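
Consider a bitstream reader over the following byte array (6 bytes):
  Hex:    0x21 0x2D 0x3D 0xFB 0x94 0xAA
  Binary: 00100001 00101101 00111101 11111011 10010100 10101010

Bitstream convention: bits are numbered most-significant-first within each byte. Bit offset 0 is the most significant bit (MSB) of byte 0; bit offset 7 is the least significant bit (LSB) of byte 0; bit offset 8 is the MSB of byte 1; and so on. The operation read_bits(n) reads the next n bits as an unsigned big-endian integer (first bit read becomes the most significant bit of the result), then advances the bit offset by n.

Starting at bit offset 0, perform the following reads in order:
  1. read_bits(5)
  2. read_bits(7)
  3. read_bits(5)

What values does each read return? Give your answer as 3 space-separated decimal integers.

Answer: 4 18 26

Derivation:
Read 1: bits[0:5] width=5 -> value=4 (bin 00100); offset now 5 = byte 0 bit 5; 43 bits remain
Read 2: bits[5:12] width=7 -> value=18 (bin 0010010); offset now 12 = byte 1 bit 4; 36 bits remain
Read 3: bits[12:17] width=5 -> value=26 (bin 11010); offset now 17 = byte 2 bit 1; 31 bits remain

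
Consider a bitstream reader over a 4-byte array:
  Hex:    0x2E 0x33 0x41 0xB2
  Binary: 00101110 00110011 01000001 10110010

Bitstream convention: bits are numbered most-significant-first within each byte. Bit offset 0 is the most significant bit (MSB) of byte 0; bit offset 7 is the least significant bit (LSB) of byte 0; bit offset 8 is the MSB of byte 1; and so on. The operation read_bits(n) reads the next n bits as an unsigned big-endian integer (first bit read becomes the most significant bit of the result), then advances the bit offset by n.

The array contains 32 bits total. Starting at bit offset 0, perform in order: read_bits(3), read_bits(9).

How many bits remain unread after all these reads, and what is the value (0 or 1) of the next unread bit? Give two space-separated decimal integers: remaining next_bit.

Answer: 20 0

Derivation:
Read 1: bits[0:3] width=3 -> value=1 (bin 001); offset now 3 = byte 0 bit 3; 29 bits remain
Read 2: bits[3:12] width=9 -> value=227 (bin 011100011); offset now 12 = byte 1 bit 4; 20 bits remain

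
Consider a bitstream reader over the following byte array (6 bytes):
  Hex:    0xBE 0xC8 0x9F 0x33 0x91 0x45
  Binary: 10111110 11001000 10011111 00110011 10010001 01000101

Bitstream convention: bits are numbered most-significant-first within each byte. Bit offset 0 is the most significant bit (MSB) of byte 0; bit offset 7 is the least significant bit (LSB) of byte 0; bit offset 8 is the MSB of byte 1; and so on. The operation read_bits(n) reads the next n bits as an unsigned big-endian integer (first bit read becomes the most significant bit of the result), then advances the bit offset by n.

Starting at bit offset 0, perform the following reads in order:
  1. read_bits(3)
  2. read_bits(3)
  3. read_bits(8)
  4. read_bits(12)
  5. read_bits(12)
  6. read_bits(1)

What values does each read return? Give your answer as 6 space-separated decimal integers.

Answer: 5 7 178 636 3300 0

Derivation:
Read 1: bits[0:3] width=3 -> value=5 (bin 101); offset now 3 = byte 0 bit 3; 45 bits remain
Read 2: bits[3:6] width=3 -> value=7 (bin 111); offset now 6 = byte 0 bit 6; 42 bits remain
Read 3: bits[6:14] width=8 -> value=178 (bin 10110010); offset now 14 = byte 1 bit 6; 34 bits remain
Read 4: bits[14:26] width=12 -> value=636 (bin 001001111100); offset now 26 = byte 3 bit 2; 22 bits remain
Read 5: bits[26:38] width=12 -> value=3300 (bin 110011100100); offset now 38 = byte 4 bit 6; 10 bits remain
Read 6: bits[38:39] width=1 -> value=0 (bin 0); offset now 39 = byte 4 bit 7; 9 bits remain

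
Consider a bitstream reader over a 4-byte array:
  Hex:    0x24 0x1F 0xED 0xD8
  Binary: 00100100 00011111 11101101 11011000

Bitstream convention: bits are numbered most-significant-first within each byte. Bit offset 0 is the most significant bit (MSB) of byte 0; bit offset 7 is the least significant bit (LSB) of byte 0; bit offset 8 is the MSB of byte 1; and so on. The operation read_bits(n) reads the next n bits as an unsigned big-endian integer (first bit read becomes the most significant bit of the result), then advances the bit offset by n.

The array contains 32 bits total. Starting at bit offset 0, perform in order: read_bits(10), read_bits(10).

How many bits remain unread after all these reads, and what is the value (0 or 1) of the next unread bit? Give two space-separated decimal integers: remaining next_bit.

Read 1: bits[0:10] width=10 -> value=144 (bin 0010010000); offset now 10 = byte 1 bit 2; 22 bits remain
Read 2: bits[10:20] width=10 -> value=510 (bin 0111111110); offset now 20 = byte 2 bit 4; 12 bits remain

Answer: 12 1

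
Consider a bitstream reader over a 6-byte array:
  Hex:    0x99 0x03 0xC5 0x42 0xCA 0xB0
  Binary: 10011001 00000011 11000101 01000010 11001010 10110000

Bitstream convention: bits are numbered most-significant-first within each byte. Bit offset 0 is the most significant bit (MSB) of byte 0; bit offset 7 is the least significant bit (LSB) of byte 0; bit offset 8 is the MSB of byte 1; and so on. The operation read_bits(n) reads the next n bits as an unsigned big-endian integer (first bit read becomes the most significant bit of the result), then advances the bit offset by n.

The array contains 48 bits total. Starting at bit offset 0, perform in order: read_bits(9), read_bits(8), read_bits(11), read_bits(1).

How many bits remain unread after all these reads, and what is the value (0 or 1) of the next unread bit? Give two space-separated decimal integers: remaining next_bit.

Read 1: bits[0:9] width=9 -> value=306 (bin 100110010); offset now 9 = byte 1 bit 1; 39 bits remain
Read 2: bits[9:17] width=8 -> value=7 (bin 00000111); offset now 17 = byte 2 bit 1; 31 bits remain
Read 3: bits[17:28] width=11 -> value=1108 (bin 10001010100); offset now 28 = byte 3 bit 4; 20 bits remain
Read 4: bits[28:29] width=1 -> value=0 (bin 0); offset now 29 = byte 3 bit 5; 19 bits remain

Answer: 19 0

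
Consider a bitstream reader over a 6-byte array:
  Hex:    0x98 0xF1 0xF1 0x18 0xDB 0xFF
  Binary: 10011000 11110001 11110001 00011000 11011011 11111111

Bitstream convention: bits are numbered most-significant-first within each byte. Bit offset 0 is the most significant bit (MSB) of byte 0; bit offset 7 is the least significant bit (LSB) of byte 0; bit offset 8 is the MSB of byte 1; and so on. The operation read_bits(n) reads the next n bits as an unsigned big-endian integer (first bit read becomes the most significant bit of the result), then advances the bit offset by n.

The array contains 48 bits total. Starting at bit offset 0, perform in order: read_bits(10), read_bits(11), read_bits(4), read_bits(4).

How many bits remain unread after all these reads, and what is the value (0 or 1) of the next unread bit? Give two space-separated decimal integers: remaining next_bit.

Answer: 19 0

Derivation:
Read 1: bits[0:10] width=10 -> value=611 (bin 1001100011); offset now 10 = byte 1 bit 2; 38 bits remain
Read 2: bits[10:21] width=11 -> value=1598 (bin 11000111110); offset now 21 = byte 2 bit 5; 27 bits remain
Read 3: bits[21:25] width=4 -> value=2 (bin 0010); offset now 25 = byte 3 bit 1; 23 bits remain
Read 4: bits[25:29] width=4 -> value=3 (bin 0011); offset now 29 = byte 3 bit 5; 19 bits remain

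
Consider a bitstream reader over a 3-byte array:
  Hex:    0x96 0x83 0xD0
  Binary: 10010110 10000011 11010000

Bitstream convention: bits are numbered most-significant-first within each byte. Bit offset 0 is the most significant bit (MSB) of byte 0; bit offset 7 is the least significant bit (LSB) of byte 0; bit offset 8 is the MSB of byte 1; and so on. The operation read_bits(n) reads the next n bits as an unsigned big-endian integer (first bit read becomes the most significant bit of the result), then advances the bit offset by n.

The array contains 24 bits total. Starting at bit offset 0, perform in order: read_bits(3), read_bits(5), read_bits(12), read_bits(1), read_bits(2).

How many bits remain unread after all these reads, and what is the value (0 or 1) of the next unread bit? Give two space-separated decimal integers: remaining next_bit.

Read 1: bits[0:3] width=3 -> value=4 (bin 100); offset now 3 = byte 0 bit 3; 21 bits remain
Read 2: bits[3:8] width=5 -> value=22 (bin 10110); offset now 8 = byte 1 bit 0; 16 bits remain
Read 3: bits[8:20] width=12 -> value=2109 (bin 100000111101); offset now 20 = byte 2 bit 4; 4 bits remain
Read 4: bits[20:21] width=1 -> value=0 (bin 0); offset now 21 = byte 2 bit 5; 3 bits remain
Read 5: bits[21:23] width=2 -> value=0 (bin 00); offset now 23 = byte 2 bit 7; 1 bits remain

Answer: 1 0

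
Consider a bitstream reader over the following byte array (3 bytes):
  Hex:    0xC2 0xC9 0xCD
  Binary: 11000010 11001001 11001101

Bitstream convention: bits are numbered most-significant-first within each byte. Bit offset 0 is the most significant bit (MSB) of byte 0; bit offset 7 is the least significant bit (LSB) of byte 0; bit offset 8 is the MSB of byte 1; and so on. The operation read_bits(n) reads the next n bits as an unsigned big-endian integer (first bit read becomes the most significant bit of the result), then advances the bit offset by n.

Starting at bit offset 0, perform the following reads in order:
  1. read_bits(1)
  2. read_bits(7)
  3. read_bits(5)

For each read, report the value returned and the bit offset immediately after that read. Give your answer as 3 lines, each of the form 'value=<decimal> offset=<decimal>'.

Answer: value=1 offset=1
value=66 offset=8
value=25 offset=13

Derivation:
Read 1: bits[0:1] width=1 -> value=1 (bin 1); offset now 1 = byte 0 bit 1; 23 bits remain
Read 2: bits[1:8] width=7 -> value=66 (bin 1000010); offset now 8 = byte 1 bit 0; 16 bits remain
Read 3: bits[8:13] width=5 -> value=25 (bin 11001); offset now 13 = byte 1 bit 5; 11 bits remain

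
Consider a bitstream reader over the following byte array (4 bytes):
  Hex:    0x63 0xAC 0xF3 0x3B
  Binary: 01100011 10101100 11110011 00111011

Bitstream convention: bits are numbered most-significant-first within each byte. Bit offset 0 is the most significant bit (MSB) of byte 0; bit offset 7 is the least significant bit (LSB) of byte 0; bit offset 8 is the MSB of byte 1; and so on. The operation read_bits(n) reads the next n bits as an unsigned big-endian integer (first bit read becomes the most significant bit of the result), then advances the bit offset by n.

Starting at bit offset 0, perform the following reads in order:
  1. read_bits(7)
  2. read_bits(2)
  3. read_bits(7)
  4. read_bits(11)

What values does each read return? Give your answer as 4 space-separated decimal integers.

Answer: 49 3 44 1945

Derivation:
Read 1: bits[0:7] width=7 -> value=49 (bin 0110001); offset now 7 = byte 0 bit 7; 25 bits remain
Read 2: bits[7:9] width=2 -> value=3 (bin 11); offset now 9 = byte 1 bit 1; 23 bits remain
Read 3: bits[9:16] width=7 -> value=44 (bin 0101100); offset now 16 = byte 2 bit 0; 16 bits remain
Read 4: bits[16:27] width=11 -> value=1945 (bin 11110011001); offset now 27 = byte 3 bit 3; 5 bits remain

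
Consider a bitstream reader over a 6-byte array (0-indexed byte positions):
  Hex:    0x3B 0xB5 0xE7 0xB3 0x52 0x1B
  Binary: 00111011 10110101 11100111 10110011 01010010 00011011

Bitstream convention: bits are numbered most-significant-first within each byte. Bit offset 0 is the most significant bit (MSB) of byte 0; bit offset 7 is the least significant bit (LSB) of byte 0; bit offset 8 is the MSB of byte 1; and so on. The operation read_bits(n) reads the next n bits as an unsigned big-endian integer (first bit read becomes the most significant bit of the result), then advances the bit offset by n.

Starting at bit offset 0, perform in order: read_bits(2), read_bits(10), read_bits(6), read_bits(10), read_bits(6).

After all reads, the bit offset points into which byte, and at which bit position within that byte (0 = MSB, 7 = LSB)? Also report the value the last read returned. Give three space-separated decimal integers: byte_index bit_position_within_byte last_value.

Answer: 4 2 13

Derivation:
Read 1: bits[0:2] width=2 -> value=0 (bin 00); offset now 2 = byte 0 bit 2; 46 bits remain
Read 2: bits[2:12] width=10 -> value=955 (bin 1110111011); offset now 12 = byte 1 bit 4; 36 bits remain
Read 3: bits[12:18] width=6 -> value=23 (bin 010111); offset now 18 = byte 2 bit 2; 30 bits remain
Read 4: bits[18:28] width=10 -> value=635 (bin 1001111011); offset now 28 = byte 3 bit 4; 20 bits remain
Read 5: bits[28:34] width=6 -> value=13 (bin 001101); offset now 34 = byte 4 bit 2; 14 bits remain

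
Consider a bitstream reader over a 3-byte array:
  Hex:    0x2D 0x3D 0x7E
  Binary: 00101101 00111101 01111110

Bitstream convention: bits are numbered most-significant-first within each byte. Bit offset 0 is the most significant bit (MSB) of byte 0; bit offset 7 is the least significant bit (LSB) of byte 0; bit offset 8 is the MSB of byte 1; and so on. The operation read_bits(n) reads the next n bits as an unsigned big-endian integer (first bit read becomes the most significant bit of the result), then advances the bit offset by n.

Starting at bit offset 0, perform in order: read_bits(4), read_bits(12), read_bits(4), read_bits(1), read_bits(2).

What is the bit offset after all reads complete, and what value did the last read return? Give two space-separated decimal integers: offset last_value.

Read 1: bits[0:4] width=4 -> value=2 (bin 0010); offset now 4 = byte 0 bit 4; 20 bits remain
Read 2: bits[4:16] width=12 -> value=3389 (bin 110100111101); offset now 16 = byte 2 bit 0; 8 bits remain
Read 3: bits[16:20] width=4 -> value=7 (bin 0111); offset now 20 = byte 2 bit 4; 4 bits remain
Read 4: bits[20:21] width=1 -> value=1 (bin 1); offset now 21 = byte 2 bit 5; 3 bits remain
Read 5: bits[21:23] width=2 -> value=3 (bin 11); offset now 23 = byte 2 bit 7; 1 bits remain

Answer: 23 3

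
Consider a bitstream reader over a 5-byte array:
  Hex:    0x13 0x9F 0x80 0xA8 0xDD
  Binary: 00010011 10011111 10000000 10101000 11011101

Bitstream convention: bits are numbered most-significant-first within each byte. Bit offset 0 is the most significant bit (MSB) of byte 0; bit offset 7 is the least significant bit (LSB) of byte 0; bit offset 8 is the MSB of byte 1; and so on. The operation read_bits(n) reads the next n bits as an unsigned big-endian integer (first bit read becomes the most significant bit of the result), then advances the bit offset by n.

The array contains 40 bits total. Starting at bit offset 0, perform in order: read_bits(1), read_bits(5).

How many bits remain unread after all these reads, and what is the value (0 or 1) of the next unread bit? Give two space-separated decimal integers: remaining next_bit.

Answer: 34 1

Derivation:
Read 1: bits[0:1] width=1 -> value=0 (bin 0); offset now 1 = byte 0 bit 1; 39 bits remain
Read 2: bits[1:6] width=5 -> value=4 (bin 00100); offset now 6 = byte 0 bit 6; 34 bits remain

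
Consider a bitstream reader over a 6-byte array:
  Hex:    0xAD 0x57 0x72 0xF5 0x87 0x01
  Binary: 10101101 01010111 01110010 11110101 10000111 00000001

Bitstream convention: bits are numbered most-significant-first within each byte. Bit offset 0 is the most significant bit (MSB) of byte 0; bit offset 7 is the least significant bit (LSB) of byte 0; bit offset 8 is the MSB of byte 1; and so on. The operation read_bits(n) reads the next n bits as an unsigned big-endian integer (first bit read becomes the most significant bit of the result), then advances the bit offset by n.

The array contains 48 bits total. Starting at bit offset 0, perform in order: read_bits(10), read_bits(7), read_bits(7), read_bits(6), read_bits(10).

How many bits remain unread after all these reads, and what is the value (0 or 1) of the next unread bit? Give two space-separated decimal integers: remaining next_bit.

Read 1: bits[0:10] width=10 -> value=693 (bin 1010110101); offset now 10 = byte 1 bit 2; 38 bits remain
Read 2: bits[10:17] width=7 -> value=46 (bin 0101110); offset now 17 = byte 2 bit 1; 31 bits remain
Read 3: bits[17:24] width=7 -> value=114 (bin 1110010); offset now 24 = byte 3 bit 0; 24 bits remain
Read 4: bits[24:30] width=6 -> value=61 (bin 111101); offset now 30 = byte 3 bit 6; 18 bits remain
Read 5: bits[30:40] width=10 -> value=391 (bin 0110000111); offset now 40 = byte 5 bit 0; 8 bits remain

Answer: 8 0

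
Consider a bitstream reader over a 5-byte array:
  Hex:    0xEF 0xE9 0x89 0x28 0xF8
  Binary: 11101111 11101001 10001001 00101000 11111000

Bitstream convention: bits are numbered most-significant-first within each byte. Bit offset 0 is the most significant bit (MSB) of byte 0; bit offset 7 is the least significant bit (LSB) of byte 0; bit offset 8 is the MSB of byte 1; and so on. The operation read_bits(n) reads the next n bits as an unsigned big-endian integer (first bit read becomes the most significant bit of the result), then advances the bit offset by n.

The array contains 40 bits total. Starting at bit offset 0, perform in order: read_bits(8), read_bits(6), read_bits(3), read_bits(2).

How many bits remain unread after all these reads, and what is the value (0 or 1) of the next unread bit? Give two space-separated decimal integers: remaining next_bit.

Read 1: bits[0:8] width=8 -> value=239 (bin 11101111); offset now 8 = byte 1 bit 0; 32 bits remain
Read 2: bits[8:14] width=6 -> value=58 (bin 111010); offset now 14 = byte 1 bit 6; 26 bits remain
Read 3: bits[14:17] width=3 -> value=3 (bin 011); offset now 17 = byte 2 bit 1; 23 bits remain
Read 4: bits[17:19] width=2 -> value=0 (bin 00); offset now 19 = byte 2 bit 3; 21 bits remain

Answer: 21 0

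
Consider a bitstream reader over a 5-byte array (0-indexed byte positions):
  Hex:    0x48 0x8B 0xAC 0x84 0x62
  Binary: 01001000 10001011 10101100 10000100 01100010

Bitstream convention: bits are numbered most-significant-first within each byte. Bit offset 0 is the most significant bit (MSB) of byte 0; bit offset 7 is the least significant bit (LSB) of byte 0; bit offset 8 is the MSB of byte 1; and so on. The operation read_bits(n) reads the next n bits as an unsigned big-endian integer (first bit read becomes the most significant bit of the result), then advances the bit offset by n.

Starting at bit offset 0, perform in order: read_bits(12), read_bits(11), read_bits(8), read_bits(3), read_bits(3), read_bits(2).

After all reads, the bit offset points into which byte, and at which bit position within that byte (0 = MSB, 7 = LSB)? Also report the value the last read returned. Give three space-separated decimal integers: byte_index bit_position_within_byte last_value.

Read 1: bits[0:12] width=12 -> value=1160 (bin 010010001000); offset now 12 = byte 1 bit 4; 28 bits remain
Read 2: bits[12:23] width=11 -> value=1494 (bin 10111010110); offset now 23 = byte 2 bit 7; 17 bits remain
Read 3: bits[23:31] width=8 -> value=66 (bin 01000010); offset now 31 = byte 3 bit 7; 9 bits remain
Read 4: bits[31:34] width=3 -> value=1 (bin 001); offset now 34 = byte 4 bit 2; 6 bits remain
Read 5: bits[34:37] width=3 -> value=4 (bin 100); offset now 37 = byte 4 bit 5; 3 bits remain
Read 6: bits[37:39] width=2 -> value=1 (bin 01); offset now 39 = byte 4 bit 7; 1 bits remain

Answer: 4 7 1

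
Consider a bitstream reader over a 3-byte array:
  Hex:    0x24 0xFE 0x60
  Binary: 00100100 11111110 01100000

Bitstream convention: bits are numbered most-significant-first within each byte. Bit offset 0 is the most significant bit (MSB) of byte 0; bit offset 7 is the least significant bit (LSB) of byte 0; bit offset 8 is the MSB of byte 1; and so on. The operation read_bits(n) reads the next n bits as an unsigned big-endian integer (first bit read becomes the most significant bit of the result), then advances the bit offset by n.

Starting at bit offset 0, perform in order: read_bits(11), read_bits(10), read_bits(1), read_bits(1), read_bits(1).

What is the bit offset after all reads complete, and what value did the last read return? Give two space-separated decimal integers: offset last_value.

Answer: 24 0

Derivation:
Read 1: bits[0:11] width=11 -> value=295 (bin 00100100111); offset now 11 = byte 1 bit 3; 13 bits remain
Read 2: bits[11:21] width=10 -> value=972 (bin 1111001100); offset now 21 = byte 2 bit 5; 3 bits remain
Read 3: bits[21:22] width=1 -> value=0 (bin 0); offset now 22 = byte 2 bit 6; 2 bits remain
Read 4: bits[22:23] width=1 -> value=0 (bin 0); offset now 23 = byte 2 bit 7; 1 bits remain
Read 5: bits[23:24] width=1 -> value=0 (bin 0); offset now 24 = byte 3 bit 0; 0 bits remain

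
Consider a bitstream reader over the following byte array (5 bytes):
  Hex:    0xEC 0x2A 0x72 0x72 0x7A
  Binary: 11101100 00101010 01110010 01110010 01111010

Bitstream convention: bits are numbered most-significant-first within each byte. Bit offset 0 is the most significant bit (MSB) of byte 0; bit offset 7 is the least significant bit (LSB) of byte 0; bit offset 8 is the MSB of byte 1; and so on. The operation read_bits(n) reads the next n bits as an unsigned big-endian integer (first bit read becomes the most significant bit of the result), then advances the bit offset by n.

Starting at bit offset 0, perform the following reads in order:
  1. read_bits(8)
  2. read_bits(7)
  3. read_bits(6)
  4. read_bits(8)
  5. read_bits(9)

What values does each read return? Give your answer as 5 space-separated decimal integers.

Answer: 236 21 14 78 158

Derivation:
Read 1: bits[0:8] width=8 -> value=236 (bin 11101100); offset now 8 = byte 1 bit 0; 32 bits remain
Read 2: bits[8:15] width=7 -> value=21 (bin 0010101); offset now 15 = byte 1 bit 7; 25 bits remain
Read 3: bits[15:21] width=6 -> value=14 (bin 001110); offset now 21 = byte 2 bit 5; 19 bits remain
Read 4: bits[21:29] width=8 -> value=78 (bin 01001110); offset now 29 = byte 3 bit 5; 11 bits remain
Read 5: bits[29:38] width=9 -> value=158 (bin 010011110); offset now 38 = byte 4 bit 6; 2 bits remain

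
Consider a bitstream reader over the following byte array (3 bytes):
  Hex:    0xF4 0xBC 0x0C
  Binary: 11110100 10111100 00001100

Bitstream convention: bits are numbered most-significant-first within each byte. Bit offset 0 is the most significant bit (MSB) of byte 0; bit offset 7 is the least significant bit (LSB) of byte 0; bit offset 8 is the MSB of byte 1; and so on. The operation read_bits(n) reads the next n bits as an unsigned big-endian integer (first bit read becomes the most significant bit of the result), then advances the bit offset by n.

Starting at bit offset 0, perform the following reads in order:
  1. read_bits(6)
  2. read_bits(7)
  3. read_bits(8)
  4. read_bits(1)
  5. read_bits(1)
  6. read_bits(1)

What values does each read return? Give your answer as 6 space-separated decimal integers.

Answer: 61 23 129 1 0 0

Derivation:
Read 1: bits[0:6] width=6 -> value=61 (bin 111101); offset now 6 = byte 0 bit 6; 18 bits remain
Read 2: bits[6:13] width=7 -> value=23 (bin 0010111); offset now 13 = byte 1 bit 5; 11 bits remain
Read 3: bits[13:21] width=8 -> value=129 (bin 10000001); offset now 21 = byte 2 bit 5; 3 bits remain
Read 4: bits[21:22] width=1 -> value=1 (bin 1); offset now 22 = byte 2 bit 6; 2 bits remain
Read 5: bits[22:23] width=1 -> value=0 (bin 0); offset now 23 = byte 2 bit 7; 1 bits remain
Read 6: bits[23:24] width=1 -> value=0 (bin 0); offset now 24 = byte 3 bit 0; 0 bits remain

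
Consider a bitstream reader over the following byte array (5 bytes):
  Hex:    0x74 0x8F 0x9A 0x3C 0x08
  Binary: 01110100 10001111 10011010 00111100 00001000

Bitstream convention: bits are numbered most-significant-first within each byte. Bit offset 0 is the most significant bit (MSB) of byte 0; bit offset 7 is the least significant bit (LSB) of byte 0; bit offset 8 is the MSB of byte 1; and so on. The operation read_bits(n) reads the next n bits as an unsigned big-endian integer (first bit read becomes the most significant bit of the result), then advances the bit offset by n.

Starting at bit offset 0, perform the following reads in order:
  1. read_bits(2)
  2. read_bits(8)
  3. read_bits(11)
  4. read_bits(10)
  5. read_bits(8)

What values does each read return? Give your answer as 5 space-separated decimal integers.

Read 1: bits[0:2] width=2 -> value=1 (bin 01); offset now 2 = byte 0 bit 2; 38 bits remain
Read 2: bits[2:10] width=8 -> value=210 (bin 11010010); offset now 10 = byte 1 bit 2; 30 bits remain
Read 3: bits[10:21] width=11 -> value=499 (bin 00111110011); offset now 21 = byte 2 bit 5; 19 bits remain
Read 4: bits[21:31] width=10 -> value=286 (bin 0100011110); offset now 31 = byte 3 bit 7; 9 bits remain
Read 5: bits[31:39] width=8 -> value=4 (bin 00000100); offset now 39 = byte 4 bit 7; 1 bits remain

Answer: 1 210 499 286 4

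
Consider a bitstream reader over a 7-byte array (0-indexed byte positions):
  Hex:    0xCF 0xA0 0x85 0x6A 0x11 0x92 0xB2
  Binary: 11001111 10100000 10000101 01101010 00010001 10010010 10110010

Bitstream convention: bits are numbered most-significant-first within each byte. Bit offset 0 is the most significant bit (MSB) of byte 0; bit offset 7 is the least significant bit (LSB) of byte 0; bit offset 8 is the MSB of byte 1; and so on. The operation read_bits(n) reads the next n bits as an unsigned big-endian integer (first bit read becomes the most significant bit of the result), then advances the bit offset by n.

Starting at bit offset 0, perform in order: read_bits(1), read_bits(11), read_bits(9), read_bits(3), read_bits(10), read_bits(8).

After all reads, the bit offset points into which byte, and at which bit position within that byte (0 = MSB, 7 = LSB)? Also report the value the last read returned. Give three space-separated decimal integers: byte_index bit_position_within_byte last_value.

Read 1: bits[0:1] width=1 -> value=1 (bin 1); offset now 1 = byte 0 bit 1; 55 bits remain
Read 2: bits[1:12] width=11 -> value=1274 (bin 10011111010); offset now 12 = byte 1 bit 4; 44 bits remain
Read 3: bits[12:21] width=9 -> value=16 (bin 000010000); offset now 21 = byte 2 bit 5; 35 bits remain
Read 4: bits[21:24] width=3 -> value=5 (bin 101); offset now 24 = byte 3 bit 0; 32 bits remain
Read 5: bits[24:34] width=10 -> value=424 (bin 0110101000); offset now 34 = byte 4 bit 2; 22 bits remain
Read 6: bits[34:42] width=8 -> value=70 (bin 01000110); offset now 42 = byte 5 bit 2; 14 bits remain

Answer: 5 2 70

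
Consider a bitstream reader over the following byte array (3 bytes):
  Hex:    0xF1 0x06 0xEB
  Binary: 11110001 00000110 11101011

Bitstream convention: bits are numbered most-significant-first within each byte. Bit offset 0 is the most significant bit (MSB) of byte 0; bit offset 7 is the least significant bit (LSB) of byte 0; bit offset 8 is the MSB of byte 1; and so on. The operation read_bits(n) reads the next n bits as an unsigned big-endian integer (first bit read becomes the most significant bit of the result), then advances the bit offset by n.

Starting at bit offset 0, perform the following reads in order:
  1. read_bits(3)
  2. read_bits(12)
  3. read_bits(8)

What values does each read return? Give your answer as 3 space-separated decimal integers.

Read 1: bits[0:3] width=3 -> value=7 (bin 111); offset now 3 = byte 0 bit 3; 21 bits remain
Read 2: bits[3:15] width=12 -> value=2179 (bin 100010000011); offset now 15 = byte 1 bit 7; 9 bits remain
Read 3: bits[15:23] width=8 -> value=117 (bin 01110101); offset now 23 = byte 2 bit 7; 1 bits remain

Answer: 7 2179 117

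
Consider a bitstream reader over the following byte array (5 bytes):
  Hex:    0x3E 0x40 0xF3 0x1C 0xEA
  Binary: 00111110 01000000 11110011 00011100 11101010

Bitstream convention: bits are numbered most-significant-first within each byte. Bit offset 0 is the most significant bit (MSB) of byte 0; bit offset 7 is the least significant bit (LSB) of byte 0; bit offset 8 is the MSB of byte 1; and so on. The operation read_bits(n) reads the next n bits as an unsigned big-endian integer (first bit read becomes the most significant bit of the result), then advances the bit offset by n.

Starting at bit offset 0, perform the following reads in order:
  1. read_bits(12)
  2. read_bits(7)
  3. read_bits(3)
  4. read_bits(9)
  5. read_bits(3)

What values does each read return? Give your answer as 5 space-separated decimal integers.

Read 1: bits[0:12] width=12 -> value=996 (bin 001111100100); offset now 12 = byte 1 bit 4; 28 bits remain
Read 2: bits[12:19] width=7 -> value=7 (bin 0000111); offset now 19 = byte 2 bit 3; 21 bits remain
Read 3: bits[19:22] width=3 -> value=4 (bin 100); offset now 22 = byte 2 bit 6; 18 bits remain
Read 4: bits[22:31] width=9 -> value=398 (bin 110001110); offset now 31 = byte 3 bit 7; 9 bits remain
Read 5: bits[31:34] width=3 -> value=3 (bin 011); offset now 34 = byte 4 bit 2; 6 bits remain

Answer: 996 7 4 398 3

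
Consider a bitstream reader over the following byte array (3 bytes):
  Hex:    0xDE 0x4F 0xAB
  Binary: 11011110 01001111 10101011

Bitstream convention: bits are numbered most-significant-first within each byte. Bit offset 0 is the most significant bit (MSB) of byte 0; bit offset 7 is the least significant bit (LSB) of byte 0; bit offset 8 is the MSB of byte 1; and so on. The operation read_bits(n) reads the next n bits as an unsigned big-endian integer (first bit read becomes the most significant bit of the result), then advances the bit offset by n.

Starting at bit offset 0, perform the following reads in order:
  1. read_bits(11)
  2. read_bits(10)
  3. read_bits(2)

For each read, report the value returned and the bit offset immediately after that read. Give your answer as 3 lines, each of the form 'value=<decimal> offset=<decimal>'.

Answer: value=1778 offset=11
value=501 offset=21
value=1 offset=23

Derivation:
Read 1: bits[0:11] width=11 -> value=1778 (bin 11011110010); offset now 11 = byte 1 bit 3; 13 bits remain
Read 2: bits[11:21] width=10 -> value=501 (bin 0111110101); offset now 21 = byte 2 bit 5; 3 bits remain
Read 3: bits[21:23] width=2 -> value=1 (bin 01); offset now 23 = byte 2 bit 7; 1 bits remain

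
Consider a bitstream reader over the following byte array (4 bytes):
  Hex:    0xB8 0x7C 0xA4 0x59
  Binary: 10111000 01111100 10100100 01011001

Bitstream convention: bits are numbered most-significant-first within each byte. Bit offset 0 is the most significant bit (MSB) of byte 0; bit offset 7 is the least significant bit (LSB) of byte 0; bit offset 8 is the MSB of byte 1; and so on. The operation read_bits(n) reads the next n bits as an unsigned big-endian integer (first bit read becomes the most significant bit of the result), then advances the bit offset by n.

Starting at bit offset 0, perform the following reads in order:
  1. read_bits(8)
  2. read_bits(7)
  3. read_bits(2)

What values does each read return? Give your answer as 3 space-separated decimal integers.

Answer: 184 62 1

Derivation:
Read 1: bits[0:8] width=8 -> value=184 (bin 10111000); offset now 8 = byte 1 bit 0; 24 bits remain
Read 2: bits[8:15] width=7 -> value=62 (bin 0111110); offset now 15 = byte 1 bit 7; 17 bits remain
Read 3: bits[15:17] width=2 -> value=1 (bin 01); offset now 17 = byte 2 bit 1; 15 bits remain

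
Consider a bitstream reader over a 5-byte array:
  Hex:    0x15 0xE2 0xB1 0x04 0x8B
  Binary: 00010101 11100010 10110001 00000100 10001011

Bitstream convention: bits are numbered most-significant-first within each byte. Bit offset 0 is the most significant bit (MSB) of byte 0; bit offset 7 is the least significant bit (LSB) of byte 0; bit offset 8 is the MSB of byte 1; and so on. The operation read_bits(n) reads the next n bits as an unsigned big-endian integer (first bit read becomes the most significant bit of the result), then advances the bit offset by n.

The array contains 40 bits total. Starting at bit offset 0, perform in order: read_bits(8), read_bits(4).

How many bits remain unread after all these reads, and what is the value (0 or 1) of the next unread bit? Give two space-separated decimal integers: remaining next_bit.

Read 1: bits[0:8] width=8 -> value=21 (bin 00010101); offset now 8 = byte 1 bit 0; 32 bits remain
Read 2: bits[8:12] width=4 -> value=14 (bin 1110); offset now 12 = byte 1 bit 4; 28 bits remain

Answer: 28 0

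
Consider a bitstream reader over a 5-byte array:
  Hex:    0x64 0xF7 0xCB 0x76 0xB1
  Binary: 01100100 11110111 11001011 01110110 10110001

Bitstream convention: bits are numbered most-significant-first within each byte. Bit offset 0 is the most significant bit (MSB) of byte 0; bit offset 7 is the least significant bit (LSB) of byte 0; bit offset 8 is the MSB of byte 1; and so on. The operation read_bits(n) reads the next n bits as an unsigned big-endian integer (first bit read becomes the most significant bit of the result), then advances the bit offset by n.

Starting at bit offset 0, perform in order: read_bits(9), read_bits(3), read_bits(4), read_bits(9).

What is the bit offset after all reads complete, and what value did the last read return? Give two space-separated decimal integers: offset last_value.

Answer: 25 406

Derivation:
Read 1: bits[0:9] width=9 -> value=201 (bin 011001001); offset now 9 = byte 1 bit 1; 31 bits remain
Read 2: bits[9:12] width=3 -> value=7 (bin 111); offset now 12 = byte 1 bit 4; 28 bits remain
Read 3: bits[12:16] width=4 -> value=7 (bin 0111); offset now 16 = byte 2 bit 0; 24 bits remain
Read 4: bits[16:25] width=9 -> value=406 (bin 110010110); offset now 25 = byte 3 bit 1; 15 bits remain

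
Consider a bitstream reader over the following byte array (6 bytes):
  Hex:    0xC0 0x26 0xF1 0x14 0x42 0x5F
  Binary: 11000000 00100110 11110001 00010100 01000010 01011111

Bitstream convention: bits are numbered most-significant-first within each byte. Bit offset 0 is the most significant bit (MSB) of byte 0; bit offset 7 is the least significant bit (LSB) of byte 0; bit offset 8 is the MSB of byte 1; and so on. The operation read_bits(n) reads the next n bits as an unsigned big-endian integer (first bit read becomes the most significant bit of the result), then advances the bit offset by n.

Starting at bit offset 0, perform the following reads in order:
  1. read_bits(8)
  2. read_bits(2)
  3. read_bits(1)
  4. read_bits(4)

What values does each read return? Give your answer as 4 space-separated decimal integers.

Answer: 192 0 1 3

Derivation:
Read 1: bits[0:8] width=8 -> value=192 (bin 11000000); offset now 8 = byte 1 bit 0; 40 bits remain
Read 2: bits[8:10] width=2 -> value=0 (bin 00); offset now 10 = byte 1 bit 2; 38 bits remain
Read 3: bits[10:11] width=1 -> value=1 (bin 1); offset now 11 = byte 1 bit 3; 37 bits remain
Read 4: bits[11:15] width=4 -> value=3 (bin 0011); offset now 15 = byte 1 bit 7; 33 bits remain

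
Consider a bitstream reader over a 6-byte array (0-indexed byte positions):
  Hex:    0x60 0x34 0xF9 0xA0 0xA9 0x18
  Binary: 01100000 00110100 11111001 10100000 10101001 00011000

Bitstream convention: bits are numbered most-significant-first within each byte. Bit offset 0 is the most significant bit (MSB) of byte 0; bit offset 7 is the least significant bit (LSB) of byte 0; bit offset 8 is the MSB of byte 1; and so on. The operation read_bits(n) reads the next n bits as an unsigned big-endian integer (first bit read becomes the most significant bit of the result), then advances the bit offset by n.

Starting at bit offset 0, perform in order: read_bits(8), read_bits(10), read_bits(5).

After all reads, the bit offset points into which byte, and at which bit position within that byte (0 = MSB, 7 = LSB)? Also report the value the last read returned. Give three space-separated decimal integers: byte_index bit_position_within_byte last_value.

Read 1: bits[0:8] width=8 -> value=96 (bin 01100000); offset now 8 = byte 1 bit 0; 40 bits remain
Read 2: bits[8:18] width=10 -> value=211 (bin 0011010011); offset now 18 = byte 2 bit 2; 30 bits remain
Read 3: bits[18:23] width=5 -> value=28 (bin 11100); offset now 23 = byte 2 bit 7; 25 bits remain

Answer: 2 7 28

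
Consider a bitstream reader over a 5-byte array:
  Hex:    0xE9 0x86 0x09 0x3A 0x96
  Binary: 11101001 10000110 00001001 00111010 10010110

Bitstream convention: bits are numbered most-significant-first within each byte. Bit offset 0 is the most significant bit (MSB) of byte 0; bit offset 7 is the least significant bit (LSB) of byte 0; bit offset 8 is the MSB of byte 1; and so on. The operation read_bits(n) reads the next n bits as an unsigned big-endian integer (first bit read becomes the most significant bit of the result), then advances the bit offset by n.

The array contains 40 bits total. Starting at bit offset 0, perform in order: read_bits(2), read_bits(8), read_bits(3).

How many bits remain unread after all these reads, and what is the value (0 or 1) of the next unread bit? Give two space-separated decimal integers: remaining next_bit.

Answer: 27 1

Derivation:
Read 1: bits[0:2] width=2 -> value=3 (bin 11); offset now 2 = byte 0 bit 2; 38 bits remain
Read 2: bits[2:10] width=8 -> value=166 (bin 10100110); offset now 10 = byte 1 bit 2; 30 bits remain
Read 3: bits[10:13] width=3 -> value=0 (bin 000); offset now 13 = byte 1 bit 5; 27 bits remain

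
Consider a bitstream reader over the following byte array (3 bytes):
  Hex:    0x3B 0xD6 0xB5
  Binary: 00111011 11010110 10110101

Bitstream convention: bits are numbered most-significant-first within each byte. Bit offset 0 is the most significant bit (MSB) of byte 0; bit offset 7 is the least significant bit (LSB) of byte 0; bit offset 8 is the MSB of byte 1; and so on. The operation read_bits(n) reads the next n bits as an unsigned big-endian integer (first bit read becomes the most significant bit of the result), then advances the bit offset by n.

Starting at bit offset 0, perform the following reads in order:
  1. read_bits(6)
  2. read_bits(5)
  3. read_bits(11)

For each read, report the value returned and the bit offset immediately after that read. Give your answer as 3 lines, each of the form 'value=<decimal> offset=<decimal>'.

Read 1: bits[0:6] width=6 -> value=14 (bin 001110); offset now 6 = byte 0 bit 6; 18 bits remain
Read 2: bits[6:11] width=5 -> value=30 (bin 11110); offset now 11 = byte 1 bit 3; 13 bits remain
Read 3: bits[11:22] width=11 -> value=1453 (bin 10110101101); offset now 22 = byte 2 bit 6; 2 bits remain

Answer: value=14 offset=6
value=30 offset=11
value=1453 offset=22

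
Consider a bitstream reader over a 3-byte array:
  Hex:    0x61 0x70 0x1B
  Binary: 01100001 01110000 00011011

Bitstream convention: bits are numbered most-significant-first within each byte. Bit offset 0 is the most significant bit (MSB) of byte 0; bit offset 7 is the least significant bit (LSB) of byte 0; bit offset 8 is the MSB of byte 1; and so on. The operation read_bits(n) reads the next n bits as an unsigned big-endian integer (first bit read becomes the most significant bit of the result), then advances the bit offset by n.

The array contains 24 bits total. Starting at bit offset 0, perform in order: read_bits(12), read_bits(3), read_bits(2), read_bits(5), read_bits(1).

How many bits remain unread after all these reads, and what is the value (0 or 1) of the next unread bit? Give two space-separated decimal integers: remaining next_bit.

Answer: 1 1

Derivation:
Read 1: bits[0:12] width=12 -> value=1559 (bin 011000010111); offset now 12 = byte 1 bit 4; 12 bits remain
Read 2: bits[12:15] width=3 -> value=0 (bin 000); offset now 15 = byte 1 bit 7; 9 bits remain
Read 3: bits[15:17] width=2 -> value=0 (bin 00); offset now 17 = byte 2 bit 1; 7 bits remain
Read 4: bits[17:22] width=5 -> value=6 (bin 00110); offset now 22 = byte 2 bit 6; 2 bits remain
Read 5: bits[22:23] width=1 -> value=1 (bin 1); offset now 23 = byte 2 bit 7; 1 bits remain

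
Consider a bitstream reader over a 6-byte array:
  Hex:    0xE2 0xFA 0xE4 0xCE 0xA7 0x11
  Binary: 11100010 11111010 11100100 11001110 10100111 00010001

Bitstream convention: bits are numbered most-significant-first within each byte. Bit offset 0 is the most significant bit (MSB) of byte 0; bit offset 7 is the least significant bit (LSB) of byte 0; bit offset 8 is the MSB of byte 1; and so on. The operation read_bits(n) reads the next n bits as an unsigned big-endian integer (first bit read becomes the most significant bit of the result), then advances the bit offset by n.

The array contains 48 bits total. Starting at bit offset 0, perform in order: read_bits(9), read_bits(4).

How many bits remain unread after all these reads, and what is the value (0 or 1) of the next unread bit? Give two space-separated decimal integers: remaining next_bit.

Answer: 35 0

Derivation:
Read 1: bits[0:9] width=9 -> value=453 (bin 111000101); offset now 9 = byte 1 bit 1; 39 bits remain
Read 2: bits[9:13] width=4 -> value=15 (bin 1111); offset now 13 = byte 1 bit 5; 35 bits remain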